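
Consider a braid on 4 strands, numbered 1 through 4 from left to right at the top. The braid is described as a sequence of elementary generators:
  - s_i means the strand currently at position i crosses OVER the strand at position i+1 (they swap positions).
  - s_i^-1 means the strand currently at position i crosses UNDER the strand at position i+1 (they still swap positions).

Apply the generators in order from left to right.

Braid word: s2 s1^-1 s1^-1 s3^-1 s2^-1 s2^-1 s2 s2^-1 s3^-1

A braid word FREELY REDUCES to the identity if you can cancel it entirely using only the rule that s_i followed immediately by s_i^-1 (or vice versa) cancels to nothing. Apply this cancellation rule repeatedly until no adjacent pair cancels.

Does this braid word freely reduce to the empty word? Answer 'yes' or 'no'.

Answer: no

Derivation:
Gen 1 (s2): push. Stack: [s2]
Gen 2 (s1^-1): push. Stack: [s2 s1^-1]
Gen 3 (s1^-1): push. Stack: [s2 s1^-1 s1^-1]
Gen 4 (s3^-1): push. Stack: [s2 s1^-1 s1^-1 s3^-1]
Gen 5 (s2^-1): push. Stack: [s2 s1^-1 s1^-1 s3^-1 s2^-1]
Gen 6 (s2^-1): push. Stack: [s2 s1^-1 s1^-1 s3^-1 s2^-1 s2^-1]
Gen 7 (s2): cancels prior s2^-1. Stack: [s2 s1^-1 s1^-1 s3^-1 s2^-1]
Gen 8 (s2^-1): push. Stack: [s2 s1^-1 s1^-1 s3^-1 s2^-1 s2^-1]
Gen 9 (s3^-1): push. Stack: [s2 s1^-1 s1^-1 s3^-1 s2^-1 s2^-1 s3^-1]
Reduced word: s2 s1^-1 s1^-1 s3^-1 s2^-1 s2^-1 s3^-1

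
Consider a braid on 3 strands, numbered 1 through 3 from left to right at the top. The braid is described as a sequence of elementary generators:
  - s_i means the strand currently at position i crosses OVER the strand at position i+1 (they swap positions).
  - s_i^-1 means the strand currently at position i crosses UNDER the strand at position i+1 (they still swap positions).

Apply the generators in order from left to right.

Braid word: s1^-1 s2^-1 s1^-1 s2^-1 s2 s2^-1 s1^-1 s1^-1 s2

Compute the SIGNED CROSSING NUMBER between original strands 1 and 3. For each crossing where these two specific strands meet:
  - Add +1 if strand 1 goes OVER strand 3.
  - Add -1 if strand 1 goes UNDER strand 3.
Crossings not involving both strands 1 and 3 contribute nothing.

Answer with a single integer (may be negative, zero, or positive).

Answer: -1

Derivation:
Gen 1: crossing 1x2. Both 1&3? no. Sum: 0
Gen 2: 1 under 3. Both 1&3? yes. Contrib: -1. Sum: -1
Gen 3: crossing 2x3. Both 1&3? no. Sum: -1
Gen 4: crossing 2x1. Both 1&3? no. Sum: -1
Gen 5: crossing 1x2. Both 1&3? no. Sum: -1
Gen 6: crossing 2x1. Both 1&3? no. Sum: -1
Gen 7: 3 under 1. Both 1&3? yes. Contrib: +1. Sum: 0
Gen 8: 1 under 3. Both 1&3? yes. Contrib: -1. Sum: -1
Gen 9: crossing 1x2. Both 1&3? no. Sum: -1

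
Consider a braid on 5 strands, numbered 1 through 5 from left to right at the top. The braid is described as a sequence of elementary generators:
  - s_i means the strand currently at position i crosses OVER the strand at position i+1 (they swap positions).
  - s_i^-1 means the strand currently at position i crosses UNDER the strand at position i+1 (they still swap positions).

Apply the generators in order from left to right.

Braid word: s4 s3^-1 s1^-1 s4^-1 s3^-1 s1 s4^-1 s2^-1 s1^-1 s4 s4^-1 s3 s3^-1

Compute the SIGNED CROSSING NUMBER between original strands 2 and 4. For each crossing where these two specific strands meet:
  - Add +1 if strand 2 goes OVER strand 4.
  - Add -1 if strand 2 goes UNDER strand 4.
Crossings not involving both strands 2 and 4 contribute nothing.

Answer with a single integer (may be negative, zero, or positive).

Gen 1: crossing 4x5. Both 2&4? no. Sum: 0
Gen 2: crossing 3x5. Both 2&4? no. Sum: 0
Gen 3: crossing 1x2. Both 2&4? no. Sum: 0
Gen 4: crossing 3x4. Both 2&4? no. Sum: 0
Gen 5: crossing 5x4. Both 2&4? no. Sum: 0
Gen 6: crossing 2x1. Both 2&4? no. Sum: 0
Gen 7: crossing 5x3. Both 2&4? no. Sum: 0
Gen 8: 2 under 4. Both 2&4? yes. Contrib: -1. Sum: -1
Gen 9: crossing 1x4. Both 2&4? no. Sum: -1
Gen 10: crossing 3x5. Both 2&4? no. Sum: -1
Gen 11: crossing 5x3. Both 2&4? no. Sum: -1
Gen 12: crossing 2x3. Both 2&4? no. Sum: -1
Gen 13: crossing 3x2. Both 2&4? no. Sum: -1

Answer: -1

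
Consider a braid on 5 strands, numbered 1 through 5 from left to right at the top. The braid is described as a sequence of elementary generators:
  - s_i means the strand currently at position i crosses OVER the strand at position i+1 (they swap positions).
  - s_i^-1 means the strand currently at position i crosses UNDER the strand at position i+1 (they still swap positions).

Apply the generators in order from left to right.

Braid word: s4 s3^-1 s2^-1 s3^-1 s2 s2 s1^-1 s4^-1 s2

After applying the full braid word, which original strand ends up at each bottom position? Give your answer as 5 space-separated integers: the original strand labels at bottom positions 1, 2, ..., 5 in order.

Answer: 5 3 1 4 2

Derivation:
Gen 1 (s4): strand 4 crosses over strand 5. Perm now: [1 2 3 5 4]
Gen 2 (s3^-1): strand 3 crosses under strand 5. Perm now: [1 2 5 3 4]
Gen 3 (s2^-1): strand 2 crosses under strand 5. Perm now: [1 5 2 3 4]
Gen 4 (s3^-1): strand 2 crosses under strand 3. Perm now: [1 5 3 2 4]
Gen 5 (s2): strand 5 crosses over strand 3. Perm now: [1 3 5 2 4]
Gen 6 (s2): strand 3 crosses over strand 5. Perm now: [1 5 3 2 4]
Gen 7 (s1^-1): strand 1 crosses under strand 5. Perm now: [5 1 3 2 4]
Gen 8 (s4^-1): strand 2 crosses under strand 4. Perm now: [5 1 3 4 2]
Gen 9 (s2): strand 1 crosses over strand 3. Perm now: [5 3 1 4 2]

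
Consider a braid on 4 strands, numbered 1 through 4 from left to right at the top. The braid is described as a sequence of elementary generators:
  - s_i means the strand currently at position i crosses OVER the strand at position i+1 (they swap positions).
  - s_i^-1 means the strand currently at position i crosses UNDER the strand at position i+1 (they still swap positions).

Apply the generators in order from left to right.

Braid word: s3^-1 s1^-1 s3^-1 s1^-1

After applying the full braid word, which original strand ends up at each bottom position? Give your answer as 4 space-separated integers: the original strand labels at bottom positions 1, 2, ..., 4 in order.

Gen 1 (s3^-1): strand 3 crosses under strand 4. Perm now: [1 2 4 3]
Gen 2 (s1^-1): strand 1 crosses under strand 2. Perm now: [2 1 4 3]
Gen 3 (s3^-1): strand 4 crosses under strand 3. Perm now: [2 1 3 4]
Gen 4 (s1^-1): strand 2 crosses under strand 1. Perm now: [1 2 3 4]

Answer: 1 2 3 4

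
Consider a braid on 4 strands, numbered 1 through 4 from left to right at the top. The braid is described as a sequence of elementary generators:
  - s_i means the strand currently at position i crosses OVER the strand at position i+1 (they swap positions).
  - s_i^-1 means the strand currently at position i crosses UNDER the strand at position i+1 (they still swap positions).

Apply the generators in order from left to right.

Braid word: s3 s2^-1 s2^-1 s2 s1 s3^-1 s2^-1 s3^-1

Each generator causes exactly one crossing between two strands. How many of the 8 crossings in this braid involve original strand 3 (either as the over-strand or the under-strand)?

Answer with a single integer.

Answer: 3

Derivation:
Gen 1: crossing 3x4. Involves strand 3? yes. Count so far: 1
Gen 2: crossing 2x4. Involves strand 3? no. Count so far: 1
Gen 3: crossing 4x2. Involves strand 3? no. Count so far: 1
Gen 4: crossing 2x4. Involves strand 3? no. Count so far: 1
Gen 5: crossing 1x4. Involves strand 3? no. Count so far: 1
Gen 6: crossing 2x3. Involves strand 3? yes. Count so far: 2
Gen 7: crossing 1x3. Involves strand 3? yes. Count so far: 3
Gen 8: crossing 1x2. Involves strand 3? no. Count so far: 3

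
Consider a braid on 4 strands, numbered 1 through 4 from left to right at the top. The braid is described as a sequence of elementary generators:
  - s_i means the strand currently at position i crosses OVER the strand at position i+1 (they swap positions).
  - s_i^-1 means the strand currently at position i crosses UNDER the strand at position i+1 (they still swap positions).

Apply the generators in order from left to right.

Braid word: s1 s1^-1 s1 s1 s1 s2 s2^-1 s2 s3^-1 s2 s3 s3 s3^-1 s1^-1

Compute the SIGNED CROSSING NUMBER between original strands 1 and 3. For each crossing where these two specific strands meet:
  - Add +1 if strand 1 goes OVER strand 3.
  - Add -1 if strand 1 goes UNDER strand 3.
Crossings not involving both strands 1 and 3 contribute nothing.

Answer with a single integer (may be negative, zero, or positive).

Gen 1: crossing 1x2. Both 1&3? no. Sum: 0
Gen 2: crossing 2x1. Both 1&3? no. Sum: 0
Gen 3: crossing 1x2. Both 1&3? no. Sum: 0
Gen 4: crossing 2x1. Both 1&3? no. Sum: 0
Gen 5: crossing 1x2. Both 1&3? no. Sum: 0
Gen 6: 1 over 3. Both 1&3? yes. Contrib: +1. Sum: 1
Gen 7: 3 under 1. Both 1&3? yes. Contrib: +1. Sum: 2
Gen 8: 1 over 3. Both 1&3? yes. Contrib: +1. Sum: 3
Gen 9: crossing 1x4. Both 1&3? no. Sum: 3
Gen 10: crossing 3x4. Both 1&3? no. Sum: 3
Gen 11: 3 over 1. Both 1&3? yes. Contrib: -1. Sum: 2
Gen 12: 1 over 3. Both 1&3? yes. Contrib: +1. Sum: 3
Gen 13: 3 under 1. Both 1&3? yes. Contrib: +1. Sum: 4
Gen 14: crossing 2x4. Both 1&3? no. Sum: 4

Answer: 4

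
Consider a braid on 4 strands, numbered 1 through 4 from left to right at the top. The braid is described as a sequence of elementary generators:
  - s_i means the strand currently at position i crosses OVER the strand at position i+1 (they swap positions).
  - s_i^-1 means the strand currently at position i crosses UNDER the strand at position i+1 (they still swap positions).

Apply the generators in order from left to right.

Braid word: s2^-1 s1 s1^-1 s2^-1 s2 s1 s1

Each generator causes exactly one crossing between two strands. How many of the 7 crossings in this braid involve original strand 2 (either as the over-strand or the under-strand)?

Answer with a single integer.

Answer: 3

Derivation:
Gen 1: crossing 2x3. Involves strand 2? yes. Count so far: 1
Gen 2: crossing 1x3. Involves strand 2? no. Count so far: 1
Gen 3: crossing 3x1. Involves strand 2? no. Count so far: 1
Gen 4: crossing 3x2. Involves strand 2? yes. Count so far: 2
Gen 5: crossing 2x3. Involves strand 2? yes. Count so far: 3
Gen 6: crossing 1x3. Involves strand 2? no. Count so far: 3
Gen 7: crossing 3x1. Involves strand 2? no. Count so far: 3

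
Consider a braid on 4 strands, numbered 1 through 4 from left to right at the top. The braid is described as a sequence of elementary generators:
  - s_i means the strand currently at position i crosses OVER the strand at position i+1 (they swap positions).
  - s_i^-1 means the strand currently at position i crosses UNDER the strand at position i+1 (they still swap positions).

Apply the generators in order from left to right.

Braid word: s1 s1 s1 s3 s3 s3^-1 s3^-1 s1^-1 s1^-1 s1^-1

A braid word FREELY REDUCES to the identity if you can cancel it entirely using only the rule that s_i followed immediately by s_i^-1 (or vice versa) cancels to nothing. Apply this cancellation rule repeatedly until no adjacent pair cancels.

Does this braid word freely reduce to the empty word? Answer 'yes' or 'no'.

Gen 1 (s1): push. Stack: [s1]
Gen 2 (s1): push. Stack: [s1 s1]
Gen 3 (s1): push. Stack: [s1 s1 s1]
Gen 4 (s3): push. Stack: [s1 s1 s1 s3]
Gen 5 (s3): push. Stack: [s1 s1 s1 s3 s3]
Gen 6 (s3^-1): cancels prior s3. Stack: [s1 s1 s1 s3]
Gen 7 (s3^-1): cancels prior s3. Stack: [s1 s1 s1]
Gen 8 (s1^-1): cancels prior s1. Stack: [s1 s1]
Gen 9 (s1^-1): cancels prior s1. Stack: [s1]
Gen 10 (s1^-1): cancels prior s1. Stack: []
Reduced word: (empty)

Answer: yes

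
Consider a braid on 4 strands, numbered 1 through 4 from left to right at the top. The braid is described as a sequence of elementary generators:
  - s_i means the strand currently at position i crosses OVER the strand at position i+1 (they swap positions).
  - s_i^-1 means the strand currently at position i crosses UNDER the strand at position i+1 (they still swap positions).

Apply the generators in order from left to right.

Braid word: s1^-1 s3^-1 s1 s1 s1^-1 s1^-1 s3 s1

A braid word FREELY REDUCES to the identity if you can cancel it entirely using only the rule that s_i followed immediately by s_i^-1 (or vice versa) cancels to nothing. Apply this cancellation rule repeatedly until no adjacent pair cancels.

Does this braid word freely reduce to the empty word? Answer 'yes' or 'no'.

Answer: yes

Derivation:
Gen 1 (s1^-1): push. Stack: [s1^-1]
Gen 2 (s3^-1): push. Stack: [s1^-1 s3^-1]
Gen 3 (s1): push. Stack: [s1^-1 s3^-1 s1]
Gen 4 (s1): push. Stack: [s1^-1 s3^-1 s1 s1]
Gen 5 (s1^-1): cancels prior s1. Stack: [s1^-1 s3^-1 s1]
Gen 6 (s1^-1): cancels prior s1. Stack: [s1^-1 s3^-1]
Gen 7 (s3): cancels prior s3^-1. Stack: [s1^-1]
Gen 8 (s1): cancels prior s1^-1. Stack: []
Reduced word: (empty)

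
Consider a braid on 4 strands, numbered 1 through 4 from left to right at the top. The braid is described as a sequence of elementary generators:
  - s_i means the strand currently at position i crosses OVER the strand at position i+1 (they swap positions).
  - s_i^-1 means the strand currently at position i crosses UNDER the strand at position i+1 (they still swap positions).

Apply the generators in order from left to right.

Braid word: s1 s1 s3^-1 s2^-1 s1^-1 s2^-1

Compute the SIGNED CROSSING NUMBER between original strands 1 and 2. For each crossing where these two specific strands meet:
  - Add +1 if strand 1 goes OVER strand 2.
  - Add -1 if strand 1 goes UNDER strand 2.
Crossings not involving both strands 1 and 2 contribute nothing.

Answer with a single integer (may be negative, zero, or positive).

Answer: -1

Derivation:
Gen 1: 1 over 2. Both 1&2? yes. Contrib: +1. Sum: 1
Gen 2: 2 over 1. Both 1&2? yes. Contrib: -1. Sum: 0
Gen 3: crossing 3x4. Both 1&2? no. Sum: 0
Gen 4: crossing 2x4. Both 1&2? no. Sum: 0
Gen 5: crossing 1x4. Both 1&2? no. Sum: 0
Gen 6: 1 under 2. Both 1&2? yes. Contrib: -1. Sum: -1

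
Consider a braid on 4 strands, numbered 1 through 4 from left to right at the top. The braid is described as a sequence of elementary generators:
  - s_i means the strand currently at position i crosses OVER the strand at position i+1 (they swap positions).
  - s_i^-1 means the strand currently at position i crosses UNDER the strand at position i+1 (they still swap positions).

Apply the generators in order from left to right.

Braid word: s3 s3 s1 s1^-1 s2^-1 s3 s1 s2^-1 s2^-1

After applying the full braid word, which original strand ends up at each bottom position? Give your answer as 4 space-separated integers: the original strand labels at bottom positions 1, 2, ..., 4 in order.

Answer: 3 1 4 2

Derivation:
Gen 1 (s3): strand 3 crosses over strand 4. Perm now: [1 2 4 3]
Gen 2 (s3): strand 4 crosses over strand 3. Perm now: [1 2 3 4]
Gen 3 (s1): strand 1 crosses over strand 2. Perm now: [2 1 3 4]
Gen 4 (s1^-1): strand 2 crosses under strand 1. Perm now: [1 2 3 4]
Gen 5 (s2^-1): strand 2 crosses under strand 3. Perm now: [1 3 2 4]
Gen 6 (s3): strand 2 crosses over strand 4. Perm now: [1 3 4 2]
Gen 7 (s1): strand 1 crosses over strand 3. Perm now: [3 1 4 2]
Gen 8 (s2^-1): strand 1 crosses under strand 4. Perm now: [3 4 1 2]
Gen 9 (s2^-1): strand 4 crosses under strand 1. Perm now: [3 1 4 2]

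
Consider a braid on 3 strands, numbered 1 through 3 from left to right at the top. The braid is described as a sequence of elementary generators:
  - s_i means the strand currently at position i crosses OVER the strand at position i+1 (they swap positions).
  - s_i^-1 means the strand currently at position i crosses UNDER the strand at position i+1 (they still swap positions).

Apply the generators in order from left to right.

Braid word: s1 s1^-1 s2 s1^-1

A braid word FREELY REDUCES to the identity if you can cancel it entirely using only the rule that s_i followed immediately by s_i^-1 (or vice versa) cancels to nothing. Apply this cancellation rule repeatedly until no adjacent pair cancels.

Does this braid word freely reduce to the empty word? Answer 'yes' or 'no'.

Gen 1 (s1): push. Stack: [s1]
Gen 2 (s1^-1): cancels prior s1. Stack: []
Gen 3 (s2): push. Stack: [s2]
Gen 4 (s1^-1): push. Stack: [s2 s1^-1]
Reduced word: s2 s1^-1

Answer: no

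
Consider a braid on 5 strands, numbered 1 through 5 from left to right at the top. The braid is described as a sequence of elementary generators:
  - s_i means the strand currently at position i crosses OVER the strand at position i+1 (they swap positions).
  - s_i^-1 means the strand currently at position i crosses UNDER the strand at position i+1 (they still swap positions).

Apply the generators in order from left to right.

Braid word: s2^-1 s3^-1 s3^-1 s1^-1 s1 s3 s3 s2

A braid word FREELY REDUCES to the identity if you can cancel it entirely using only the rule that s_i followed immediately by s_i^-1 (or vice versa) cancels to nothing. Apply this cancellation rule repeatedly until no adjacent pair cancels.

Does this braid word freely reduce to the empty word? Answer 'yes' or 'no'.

Gen 1 (s2^-1): push. Stack: [s2^-1]
Gen 2 (s3^-1): push. Stack: [s2^-1 s3^-1]
Gen 3 (s3^-1): push. Stack: [s2^-1 s3^-1 s3^-1]
Gen 4 (s1^-1): push. Stack: [s2^-1 s3^-1 s3^-1 s1^-1]
Gen 5 (s1): cancels prior s1^-1. Stack: [s2^-1 s3^-1 s3^-1]
Gen 6 (s3): cancels prior s3^-1. Stack: [s2^-1 s3^-1]
Gen 7 (s3): cancels prior s3^-1. Stack: [s2^-1]
Gen 8 (s2): cancels prior s2^-1. Stack: []
Reduced word: (empty)

Answer: yes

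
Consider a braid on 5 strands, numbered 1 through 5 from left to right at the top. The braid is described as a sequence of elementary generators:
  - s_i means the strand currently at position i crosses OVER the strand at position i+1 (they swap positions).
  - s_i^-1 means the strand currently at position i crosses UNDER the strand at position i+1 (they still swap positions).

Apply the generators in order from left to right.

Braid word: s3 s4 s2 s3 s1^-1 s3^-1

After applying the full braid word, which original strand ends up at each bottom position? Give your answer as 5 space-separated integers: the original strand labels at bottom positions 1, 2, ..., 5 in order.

Answer: 4 1 2 5 3

Derivation:
Gen 1 (s3): strand 3 crosses over strand 4. Perm now: [1 2 4 3 5]
Gen 2 (s4): strand 3 crosses over strand 5. Perm now: [1 2 4 5 3]
Gen 3 (s2): strand 2 crosses over strand 4. Perm now: [1 4 2 5 3]
Gen 4 (s3): strand 2 crosses over strand 5. Perm now: [1 4 5 2 3]
Gen 5 (s1^-1): strand 1 crosses under strand 4. Perm now: [4 1 5 2 3]
Gen 6 (s3^-1): strand 5 crosses under strand 2. Perm now: [4 1 2 5 3]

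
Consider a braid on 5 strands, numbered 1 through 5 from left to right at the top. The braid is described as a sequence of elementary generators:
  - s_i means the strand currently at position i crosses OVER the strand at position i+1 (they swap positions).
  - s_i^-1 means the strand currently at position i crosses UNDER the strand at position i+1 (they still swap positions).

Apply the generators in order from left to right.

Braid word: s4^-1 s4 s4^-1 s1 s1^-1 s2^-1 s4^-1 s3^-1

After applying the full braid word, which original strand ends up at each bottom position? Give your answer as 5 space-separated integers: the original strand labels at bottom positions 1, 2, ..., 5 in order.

Answer: 1 3 4 2 5

Derivation:
Gen 1 (s4^-1): strand 4 crosses under strand 5. Perm now: [1 2 3 5 4]
Gen 2 (s4): strand 5 crosses over strand 4. Perm now: [1 2 3 4 5]
Gen 3 (s4^-1): strand 4 crosses under strand 5. Perm now: [1 2 3 5 4]
Gen 4 (s1): strand 1 crosses over strand 2. Perm now: [2 1 3 5 4]
Gen 5 (s1^-1): strand 2 crosses under strand 1. Perm now: [1 2 3 5 4]
Gen 6 (s2^-1): strand 2 crosses under strand 3. Perm now: [1 3 2 5 4]
Gen 7 (s4^-1): strand 5 crosses under strand 4. Perm now: [1 3 2 4 5]
Gen 8 (s3^-1): strand 2 crosses under strand 4. Perm now: [1 3 4 2 5]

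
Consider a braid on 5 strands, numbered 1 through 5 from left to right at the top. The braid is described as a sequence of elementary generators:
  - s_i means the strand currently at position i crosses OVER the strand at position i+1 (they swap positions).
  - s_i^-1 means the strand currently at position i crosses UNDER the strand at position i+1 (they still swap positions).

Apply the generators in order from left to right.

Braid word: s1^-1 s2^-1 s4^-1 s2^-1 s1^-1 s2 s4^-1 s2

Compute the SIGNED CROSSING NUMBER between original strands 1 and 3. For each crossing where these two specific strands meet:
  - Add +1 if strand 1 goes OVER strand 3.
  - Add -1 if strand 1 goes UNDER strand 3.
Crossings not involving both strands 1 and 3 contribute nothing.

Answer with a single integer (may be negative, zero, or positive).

Gen 1: crossing 1x2. Both 1&3? no. Sum: 0
Gen 2: 1 under 3. Both 1&3? yes. Contrib: -1. Sum: -1
Gen 3: crossing 4x5. Both 1&3? no. Sum: -1
Gen 4: 3 under 1. Both 1&3? yes. Contrib: +1. Sum: 0
Gen 5: crossing 2x1. Both 1&3? no. Sum: 0
Gen 6: crossing 2x3. Both 1&3? no. Sum: 0
Gen 7: crossing 5x4. Both 1&3? no. Sum: 0
Gen 8: crossing 3x2. Both 1&3? no. Sum: 0

Answer: 0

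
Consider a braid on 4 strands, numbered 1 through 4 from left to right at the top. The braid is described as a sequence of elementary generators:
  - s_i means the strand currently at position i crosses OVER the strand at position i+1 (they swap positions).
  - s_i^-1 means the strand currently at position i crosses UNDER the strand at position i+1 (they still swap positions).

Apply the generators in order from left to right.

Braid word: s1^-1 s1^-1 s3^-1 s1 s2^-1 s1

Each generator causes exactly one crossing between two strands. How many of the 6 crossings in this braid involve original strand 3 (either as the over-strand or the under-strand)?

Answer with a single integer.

Answer: 1

Derivation:
Gen 1: crossing 1x2. Involves strand 3? no. Count so far: 0
Gen 2: crossing 2x1. Involves strand 3? no. Count so far: 0
Gen 3: crossing 3x4. Involves strand 3? yes. Count so far: 1
Gen 4: crossing 1x2. Involves strand 3? no. Count so far: 1
Gen 5: crossing 1x4. Involves strand 3? no. Count so far: 1
Gen 6: crossing 2x4. Involves strand 3? no. Count so far: 1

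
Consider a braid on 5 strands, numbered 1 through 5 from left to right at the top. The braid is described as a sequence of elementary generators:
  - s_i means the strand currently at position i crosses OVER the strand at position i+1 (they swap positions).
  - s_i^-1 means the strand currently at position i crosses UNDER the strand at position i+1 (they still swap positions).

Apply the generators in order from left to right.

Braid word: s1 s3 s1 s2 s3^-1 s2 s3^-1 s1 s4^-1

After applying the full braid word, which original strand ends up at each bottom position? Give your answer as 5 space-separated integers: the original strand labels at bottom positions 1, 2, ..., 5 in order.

Gen 1 (s1): strand 1 crosses over strand 2. Perm now: [2 1 3 4 5]
Gen 2 (s3): strand 3 crosses over strand 4. Perm now: [2 1 4 3 5]
Gen 3 (s1): strand 2 crosses over strand 1. Perm now: [1 2 4 3 5]
Gen 4 (s2): strand 2 crosses over strand 4. Perm now: [1 4 2 3 5]
Gen 5 (s3^-1): strand 2 crosses under strand 3. Perm now: [1 4 3 2 5]
Gen 6 (s2): strand 4 crosses over strand 3. Perm now: [1 3 4 2 5]
Gen 7 (s3^-1): strand 4 crosses under strand 2. Perm now: [1 3 2 4 5]
Gen 8 (s1): strand 1 crosses over strand 3. Perm now: [3 1 2 4 5]
Gen 9 (s4^-1): strand 4 crosses under strand 5. Perm now: [3 1 2 5 4]

Answer: 3 1 2 5 4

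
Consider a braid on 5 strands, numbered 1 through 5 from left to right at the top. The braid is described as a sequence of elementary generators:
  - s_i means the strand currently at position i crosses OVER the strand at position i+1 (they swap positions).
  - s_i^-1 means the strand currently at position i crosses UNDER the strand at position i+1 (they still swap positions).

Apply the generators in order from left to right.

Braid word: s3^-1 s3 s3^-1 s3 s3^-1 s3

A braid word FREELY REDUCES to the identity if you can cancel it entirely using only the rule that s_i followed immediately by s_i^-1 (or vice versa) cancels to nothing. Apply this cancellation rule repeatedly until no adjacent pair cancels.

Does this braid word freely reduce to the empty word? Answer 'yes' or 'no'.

Answer: yes

Derivation:
Gen 1 (s3^-1): push. Stack: [s3^-1]
Gen 2 (s3): cancels prior s3^-1. Stack: []
Gen 3 (s3^-1): push. Stack: [s3^-1]
Gen 4 (s3): cancels prior s3^-1. Stack: []
Gen 5 (s3^-1): push. Stack: [s3^-1]
Gen 6 (s3): cancels prior s3^-1. Stack: []
Reduced word: (empty)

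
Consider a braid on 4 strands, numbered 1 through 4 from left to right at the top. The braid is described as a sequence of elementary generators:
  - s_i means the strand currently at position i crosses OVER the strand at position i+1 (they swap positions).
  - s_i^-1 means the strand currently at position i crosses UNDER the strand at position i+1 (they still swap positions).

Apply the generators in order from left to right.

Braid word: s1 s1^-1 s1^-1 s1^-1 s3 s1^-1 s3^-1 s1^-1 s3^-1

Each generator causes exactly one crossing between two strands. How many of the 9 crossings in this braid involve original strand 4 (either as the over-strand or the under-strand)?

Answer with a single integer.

Answer: 3

Derivation:
Gen 1: crossing 1x2. Involves strand 4? no. Count so far: 0
Gen 2: crossing 2x1. Involves strand 4? no. Count so far: 0
Gen 3: crossing 1x2. Involves strand 4? no. Count so far: 0
Gen 4: crossing 2x1. Involves strand 4? no. Count so far: 0
Gen 5: crossing 3x4. Involves strand 4? yes. Count so far: 1
Gen 6: crossing 1x2. Involves strand 4? no. Count so far: 1
Gen 7: crossing 4x3. Involves strand 4? yes. Count so far: 2
Gen 8: crossing 2x1. Involves strand 4? no. Count so far: 2
Gen 9: crossing 3x4. Involves strand 4? yes. Count so far: 3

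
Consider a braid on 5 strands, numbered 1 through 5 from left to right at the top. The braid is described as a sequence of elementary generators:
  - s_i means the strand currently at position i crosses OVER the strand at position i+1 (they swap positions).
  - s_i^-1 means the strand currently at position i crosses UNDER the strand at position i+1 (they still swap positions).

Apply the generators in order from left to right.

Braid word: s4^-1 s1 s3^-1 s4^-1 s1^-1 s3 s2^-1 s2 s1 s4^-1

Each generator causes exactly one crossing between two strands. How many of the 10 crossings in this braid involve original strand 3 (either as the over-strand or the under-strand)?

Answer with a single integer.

Gen 1: crossing 4x5. Involves strand 3? no. Count so far: 0
Gen 2: crossing 1x2. Involves strand 3? no. Count so far: 0
Gen 3: crossing 3x5. Involves strand 3? yes. Count so far: 1
Gen 4: crossing 3x4. Involves strand 3? yes. Count so far: 2
Gen 5: crossing 2x1. Involves strand 3? no. Count so far: 2
Gen 6: crossing 5x4. Involves strand 3? no. Count so far: 2
Gen 7: crossing 2x4. Involves strand 3? no. Count so far: 2
Gen 8: crossing 4x2. Involves strand 3? no. Count so far: 2
Gen 9: crossing 1x2. Involves strand 3? no. Count so far: 2
Gen 10: crossing 5x3. Involves strand 3? yes. Count so far: 3

Answer: 3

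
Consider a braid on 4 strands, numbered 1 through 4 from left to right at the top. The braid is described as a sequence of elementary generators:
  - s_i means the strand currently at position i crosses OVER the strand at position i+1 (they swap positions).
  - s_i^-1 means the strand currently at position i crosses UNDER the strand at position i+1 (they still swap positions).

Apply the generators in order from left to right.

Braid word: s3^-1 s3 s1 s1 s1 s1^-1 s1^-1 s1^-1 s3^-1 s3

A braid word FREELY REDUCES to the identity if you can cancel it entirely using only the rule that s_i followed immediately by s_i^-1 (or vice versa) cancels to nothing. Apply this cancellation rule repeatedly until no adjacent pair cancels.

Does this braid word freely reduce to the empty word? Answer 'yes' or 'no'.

Gen 1 (s3^-1): push. Stack: [s3^-1]
Gen 2 (s3): cancels prior s3^-1. Stack: []
Gen 3 (s1): push. Stack: [s1]
Gen 4 (s1): push. Stack: [s1 s1]
Gen 5 (s1): push. Stack: [s1 s1 s1]
Gen 6 (s1^-1): cancels prior s1. Stack: [s1 s1]
Gen 7 (s1^-1): cancels prior s1. Stack: [s1]
Gen 8 (s1^-1): cancels prior s1. Stack: []
Gen 9 (s3^-1): push. Stack: [s3^-1]
Gen 10 (s3): cancels prior s3^-1. Stack: []
Reduced word: (empty)

Answer: yes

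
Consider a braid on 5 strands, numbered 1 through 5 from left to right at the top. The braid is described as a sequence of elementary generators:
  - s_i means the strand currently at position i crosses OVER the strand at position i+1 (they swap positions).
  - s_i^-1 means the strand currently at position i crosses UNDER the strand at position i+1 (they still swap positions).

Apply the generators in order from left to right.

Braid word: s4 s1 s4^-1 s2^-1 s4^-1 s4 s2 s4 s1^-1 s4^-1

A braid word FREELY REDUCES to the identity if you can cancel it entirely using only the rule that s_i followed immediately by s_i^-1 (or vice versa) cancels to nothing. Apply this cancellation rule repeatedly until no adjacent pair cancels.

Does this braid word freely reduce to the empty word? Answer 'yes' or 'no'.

Gen 1 (s4): push. Stack: [s4]
Gen 2 (s1): push. Stack: [s4 s1]
Gen 3 (s4^-1): push. Stack: [s4 s1 s4^-1]
Gen 4 (s2^-1): push. Stack: [s4 s1 s4^-1 s2^-1]
Gen 5 (s4^-1): push. Stack: [s4 s1 s4^-1 s2^-1 s4^-1]
Gen 6 (s4): cancels prior s4^-1. Stack: [s4 s1 s4^-1 s2^-1]
Gen 7 (s2): cancels prior s2^-1. Stack: [s4 s1 s4^-1]
Gen 8 (s4): cancels prior s4^-1. Stack: [s4 s1]
Gen 9 (s1^-1): cancels prior s1. Stack: [s4]
Gen 10 (s4^-1): cancels prior s4. Stack: []
Reduced word: (empty)

Answer: yes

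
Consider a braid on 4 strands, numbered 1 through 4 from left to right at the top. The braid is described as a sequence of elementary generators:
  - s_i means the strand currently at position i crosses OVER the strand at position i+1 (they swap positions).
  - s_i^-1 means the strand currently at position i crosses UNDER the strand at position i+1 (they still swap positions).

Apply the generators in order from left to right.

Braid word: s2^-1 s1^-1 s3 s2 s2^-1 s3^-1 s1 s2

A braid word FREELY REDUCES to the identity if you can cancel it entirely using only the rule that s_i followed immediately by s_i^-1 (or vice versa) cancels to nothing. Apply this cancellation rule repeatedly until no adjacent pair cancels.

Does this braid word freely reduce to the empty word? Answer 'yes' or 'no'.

Answer: yes

Derivation:
Gen 1 (s2^-1): push. Stack: [s2^-1]
Gen 2 (s1^-1): push. Stack: [s2^-1 s1^-1]
Gen 3 (s3): push. Stack: [s2^-1 s1^-1 s3]
Gen 4 (s2): push. Stack: [s2^-1 s1^-1 s3 s2]
Gen 5 (s2^-1): cancels prior s2. Stack: [s2^-1 s1^-1 s3]
Gen 6 (s3^-1): cancels prior s3. Stack: [s2^-1 s1^-1]
Gen 7 (s1): cancels prior s1^-1. Stack: [s2^-1]
Gen 8 (s2): cancels prior s2^-1. Stack: []
Reduced word: (empty)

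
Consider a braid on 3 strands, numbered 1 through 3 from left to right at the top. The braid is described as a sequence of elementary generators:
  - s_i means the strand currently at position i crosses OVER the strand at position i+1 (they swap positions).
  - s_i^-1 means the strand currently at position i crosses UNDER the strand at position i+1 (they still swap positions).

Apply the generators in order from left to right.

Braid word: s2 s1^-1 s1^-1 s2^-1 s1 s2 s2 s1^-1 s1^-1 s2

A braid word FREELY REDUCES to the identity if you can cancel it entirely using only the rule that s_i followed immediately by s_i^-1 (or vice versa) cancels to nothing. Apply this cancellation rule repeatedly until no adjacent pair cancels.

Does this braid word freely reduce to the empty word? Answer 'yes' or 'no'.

Answer: no

Derivation:
Gen 1 (s2): push. Stack: [s2]
Gen 2 (s1^-1): push. Stack: [s2 s1^-1]
Gen 3 (s1^-1): push. Stack: [s2 s1^-1 s1^-1]
Gen 4 (s2^-1): push. Stack: [s2 s1^-1 s1^-1 s2^-1]
Gen 5 (s1): push. Stack: [s2 s1^-1 s1^-1 s2^-1 s1]
Gen 6 (s2): push. Stack: [s2 s1^-1 s1^-1 s2^-1 s1 s2]
Gen 7 (s2): push. Stack: [s2 s1^-1 s1^-1 s2^-1 s1 s2 s2]
Gen 8 (s1^-1): push. Stack: [s2 s1^-1 s1^-1 s2^-1 s1 s2 s2 s1^-1]
Gen 9 (s1^-1): push. Stack: [s2 s1^-1 s1^-1 s2^-1 s1 s2 s2 s1^-1 s1^-1]
Gen 10 (s2): push. Stack: [s2 s1^-1 s1^-1 s2^-1 s1 s2 s2 s1^-1 s1^-1 s2]
Reduced word: s2 s1^-1 s1^-1 s2^-1 s1 s2 s2 s1^-1 s1^-1 s2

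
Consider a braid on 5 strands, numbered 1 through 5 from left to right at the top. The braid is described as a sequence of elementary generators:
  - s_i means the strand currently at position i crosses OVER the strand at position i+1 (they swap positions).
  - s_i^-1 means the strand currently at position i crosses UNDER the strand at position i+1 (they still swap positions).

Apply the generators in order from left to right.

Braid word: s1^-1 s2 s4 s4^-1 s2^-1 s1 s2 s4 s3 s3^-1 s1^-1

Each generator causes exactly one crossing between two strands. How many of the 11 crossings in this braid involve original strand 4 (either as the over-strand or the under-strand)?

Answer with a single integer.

Answer: 3

Derivation:
Gen 1: crossing 1x2. Involves strand 4? no. Count so far: 0
Gen 2: crossing 1x3. Involves strand 4? no. Count so far: 0
Gen 3: crossing 4x5. Involves strand 4? yes. Count so far: 1
Gen 4: crossing 5x4. Involves strand 4? yes. Count so far: 2
Gen 5: crossing 3x1. Involves strand 4? no. Count so far: 2
Gen 6: crossing 2x1. Involves strand 4? no. Count so far: 2
Gen 7: crossing 2x3. Involves strand 4? no. Count so far: 2
Gen 8: crossing 4x5. Involves strand 4? yes. Count so far: 3
Gen 9: crossing 2x5. Involves strand 4? no. Count so far: 3
Gen 10: crossing 5x2. Involves strand 4? no. Count so far: 3
Gen 11: crossing 1x3. Involves strand 4? no. Count so far: 3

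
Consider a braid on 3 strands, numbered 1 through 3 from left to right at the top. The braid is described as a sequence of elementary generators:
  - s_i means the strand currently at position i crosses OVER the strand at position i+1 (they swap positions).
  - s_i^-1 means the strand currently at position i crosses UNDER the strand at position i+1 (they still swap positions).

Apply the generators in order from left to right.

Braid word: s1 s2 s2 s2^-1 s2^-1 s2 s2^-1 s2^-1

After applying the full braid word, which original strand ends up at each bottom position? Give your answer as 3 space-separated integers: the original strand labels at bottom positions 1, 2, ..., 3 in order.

Answer: 2 3 1

Derivation:
Gen 1 (s1): strand 1 crosses over strand 2. Perm now: [2 1 3]
Gen 2 (s2): strand 1 crosses over strand 3. Perm now: [2 3 1]
Gen 3 (s2): strand 3 crosses over strand 1. Perm now: [2 1 3]
Gen 4 (s2^-1): strand 1 crosses under strand 3. Perm now: [2 3 1]
Gen 5 (s2^-1): strand 3 crosses under strand 1. Perm now: [2 1 3]
Gen 6 (s2): strand 1 crosses over strand 3. Perm now: [2 3 1]
Gen 7 (s2^-1): strand 3 crosses under strand 1. Perm now: [2 1 3]
Gen 8 (s2^-1): strand 1 crosses under strand 3. Perm now: [2 3 1]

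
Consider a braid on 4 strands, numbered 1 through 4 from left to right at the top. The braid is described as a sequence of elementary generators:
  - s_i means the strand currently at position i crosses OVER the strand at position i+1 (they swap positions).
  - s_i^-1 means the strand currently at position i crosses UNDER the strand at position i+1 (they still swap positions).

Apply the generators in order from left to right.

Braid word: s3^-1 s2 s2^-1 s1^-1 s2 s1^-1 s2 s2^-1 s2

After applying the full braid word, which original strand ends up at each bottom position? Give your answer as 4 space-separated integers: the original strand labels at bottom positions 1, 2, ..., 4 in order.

Answer: 4 1 2 3

Derivation:
Gen 1 (s3^-1): strand 3 crosses under strand 4. Perm now: [1 2 4 3]
Gen 2 (s2): strand 2 crosses over strand 4. Perm now: [1 4 2 3]
Gen 3 (s2^-1): strand 4 crosses under strand 2. Perm now: [1 2 4 3]
Gen 4 (s1^-1): strand 1 crosses under strand 2. Perm now: [2 1 4 3]
Gen 5 (s2): strand 1 crosses over strand 4. Perm now: [2 4 1 3]
Gen 6 (s1^-1): strand 2 crosses under strand 4. Perm now: [4 2 1 3]
Gen 7 (s2): strand 2 crosses over strand 1. Perm now: [4 1 2 3]
Gen 8 (s2^-1): strand 1 crosses under strand 2. Perm now: [4 2 1 3]
Gen 9 (s2): strand 2 crosses over strand 1. Perm now: [4 1 2 3]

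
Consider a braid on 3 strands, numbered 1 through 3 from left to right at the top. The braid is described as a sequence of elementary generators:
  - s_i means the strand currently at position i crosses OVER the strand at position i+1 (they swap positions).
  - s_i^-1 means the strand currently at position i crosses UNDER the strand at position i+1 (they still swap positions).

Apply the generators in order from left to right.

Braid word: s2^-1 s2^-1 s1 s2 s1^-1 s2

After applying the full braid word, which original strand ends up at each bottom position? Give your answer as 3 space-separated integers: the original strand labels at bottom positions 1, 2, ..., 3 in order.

Gen 1 (s2^-1): strand 2 crosses under strand 3. Perm now: [1 3 2]
Gen 2 (s2^-1): strand 3 crosses under strand 2. Perm now: [1 2 3]
Gen 3 (s1): strand 1 crosses over strand 2. Perm now: [2 1 3]
Gen 4 (s2): strand 1 crosses over strand 3. Perm now: [2 3 1]
Gen 5 (s1^-1): strand 2 crosses under strand 3. Perm now: [3 2 1]
Gen 6 (s2): strand 2 crosses over strand 1. Perm now: [3 1 2]

Answer: 3 1 2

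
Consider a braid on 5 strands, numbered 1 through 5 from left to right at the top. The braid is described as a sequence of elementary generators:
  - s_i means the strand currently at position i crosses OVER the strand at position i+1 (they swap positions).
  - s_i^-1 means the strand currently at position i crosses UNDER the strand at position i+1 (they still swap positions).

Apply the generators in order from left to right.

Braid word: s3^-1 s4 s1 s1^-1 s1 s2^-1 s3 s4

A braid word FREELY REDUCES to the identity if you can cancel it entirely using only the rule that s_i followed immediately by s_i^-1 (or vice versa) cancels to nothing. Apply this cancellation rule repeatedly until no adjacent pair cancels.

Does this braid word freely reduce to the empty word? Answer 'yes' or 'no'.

Answer: no

Derivation:
Gen 1 (s3^-1): push. Stack: [s3^-1]
Gen 2 (s4): push. Stack: [s3^-1 s4]
Gen 3 (s1): push. Stack: [s3^-1 s4 s1]
Gen 4 (s1^-1): cancels prior s1. Stack: [s3^-1 s4]
Gen 5 (s1): push. Stack: [s3^-1 s4 s1]
Gen 6 (s2^-1): push. Stack: [s3^-1 s4 s1 s2^-1]
Gen 7 (s3): push. Stack: [s3^-1 s4 s1 s2^-1 s3]
Gen 8 (s4): push. Stack: [s3^-1 s4 s1 s2^-1 s3 s4]
Reduced word: s3^-1 s4 s1 s2^-1 s3 s4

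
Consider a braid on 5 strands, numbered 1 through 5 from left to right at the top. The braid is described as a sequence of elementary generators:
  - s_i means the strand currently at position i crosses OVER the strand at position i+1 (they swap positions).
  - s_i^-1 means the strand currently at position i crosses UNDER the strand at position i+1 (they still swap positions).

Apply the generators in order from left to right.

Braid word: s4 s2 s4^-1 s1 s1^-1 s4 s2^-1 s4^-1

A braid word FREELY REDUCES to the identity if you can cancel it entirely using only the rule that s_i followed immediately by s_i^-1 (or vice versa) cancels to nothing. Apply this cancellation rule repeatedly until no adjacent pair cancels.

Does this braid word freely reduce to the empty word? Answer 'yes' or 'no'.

Gen 1 (s4): push. Stack: [s4]
Gen 2 (s2): push. Stack: [s4 s2]
Gen 3 (s4^-1): push. Stack: [s4 s2 s4^-1]
Gen 4 (s1): push. Stack: [s4 s2 s4^-1 s1]
Gen 5 (s1^-1): cancels prior s1. Stack: [s4 s2 s4^-1]
Gen 6 (s4): cancels prior s4^-1. Stack: [s4 s2]
Gen 7 (s2^-1): cancels prior s2. Stack: [s4]
Gen 8 (s4^-1): cancels prior s4. Stack: []
Reduced word: (empty)

Answer: yes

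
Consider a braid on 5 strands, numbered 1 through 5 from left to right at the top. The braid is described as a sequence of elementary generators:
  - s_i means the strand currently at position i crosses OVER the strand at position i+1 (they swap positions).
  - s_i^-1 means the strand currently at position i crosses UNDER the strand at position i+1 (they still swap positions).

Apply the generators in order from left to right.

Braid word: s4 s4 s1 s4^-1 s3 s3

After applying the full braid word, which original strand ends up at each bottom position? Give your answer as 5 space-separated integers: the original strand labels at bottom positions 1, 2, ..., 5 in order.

Answer: 2 1 3 5 4

Derivation:
Gen 1 (s4): strand 4 crosses over strand 5. Perm now: [1 2 3 5 4]
Gen 2 (s4): strand 5 crosses over strand 4. Perm now: [1 2 3 4 5]
Gen 3 (s1): strand 1 crosses over strand 2. Perm now: [2 1 3 4 5]
Gen 4 (s4^-1): strand 4 crosses under strand 5. Perm now: [2 1 3 5 4]
Gen 5 (s3): strand 3 crosses over strand 5. Perm now: [2 1 5 3 4]
Gen 6 (s3): strand 5 crosses over strand 3. Perm now: [2 1 3 5 4]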